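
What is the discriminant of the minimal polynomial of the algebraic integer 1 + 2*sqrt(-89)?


The element 1 + 2*sqrt(-89) has minimal polynomial:
x^2 - 2*x + 357
Discriminant = (-2)^2 - 4*(357)
= 4 - 1428
= -1424

-1424


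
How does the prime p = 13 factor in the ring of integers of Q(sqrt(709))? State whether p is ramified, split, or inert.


K = Q(sqrt(709)). Since d mod 4 = 1, disc(K) = 709.
Check p | disc: 709 mod 13 = 7.
p does not divide disc. Compute Legendre symbol (d/p):
7^((13-1)/2) mod 13 = -1
(d/p) = -1, so p is inert: (p) stays prime with e=1, f=2, g=1.
Therefore p is inert.

inert


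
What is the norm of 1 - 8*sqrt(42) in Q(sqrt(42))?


N(a + b*sqrt(d)) = a^2 - d*b^2
= (1)^2 - (42)*(-8)^2
= 1 - 2688
= -2687

-2687


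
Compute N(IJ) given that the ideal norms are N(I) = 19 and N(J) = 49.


N(IJ) = N(I) * N(J)
= 19 * 49
= 931

931


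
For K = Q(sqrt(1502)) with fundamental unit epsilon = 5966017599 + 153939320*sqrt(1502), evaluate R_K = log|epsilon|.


epsilon = 5966017599 + 153939320*sqrt(1502)
= 1.1932e+10
R = ln(1.1932e+10)
= 23.2025

23.2025


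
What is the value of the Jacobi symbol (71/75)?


Compute (71/75) via quadratic reciprocity:
  reciprocity: (71/75) -> -(75/71)
  reduce: (4/71)
  pull out 2: (2/71) = +1  (since 71 mod 8 = 7)
  pull out 2: (2/71) = +1  (since 71 mod 8 = 7)
  (1/71) = 1
Product of signs = -1

-1


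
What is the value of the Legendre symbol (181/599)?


p = 599 is prime, so compute (181/599) with the reciprocity algorithm (Jacobi-symbol steps: pull out 2s via (2/n), flip via reciprocity, reduce):
  reciprocity: (181/599) -> +(599/181)
  reduce: (56/181)
  pull out 2: (2/181) = -1  (since 181 mod 8 = 5)
  pull out 2: (2/181) = -1  (since 181 mod 8 = 5)
  pull out 2: (2/181) = -1  (since 181 mod 8 = 5)
  reciprocity: (7/181) -> +(181/7)
  reduce: (6/7)
  pull out 2: (2/7) = +1  (since 7 mod 8 = 7)
  reciprocity: (3/7) -> -(7/3)
  reduce: (1/3)
  (1/3) = 1
Product of signs = 1
(181/599) = 1

1


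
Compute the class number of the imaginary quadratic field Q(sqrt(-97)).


K = Q(sqrt(-97)). d mod 4 = 3, so D = disc(K) = 4d = -388
h(K) equals the number of primitive reduced positive-definite forms (a, b, c) = a*x^2 + b*x*y + c*y^2 with b^2 - 4ac = D,
where reduced means |b| <= a <= c, with b >= 0 whenever |b| = a or a = c, and primitive means gcd(a, b, c) = 1.
Reduced forces 3a^2 <= |D| = 388, so 1 <= a <= 11; b must have the parity of D, and c = (b^2 - D)/(4a) must be an integer >= a.
Enumerate a = 1..11, b in [-a, a]:
  a=1: (1, 0, 97)  [1]
  a=2: (2, 2, 49)  [1]
  a=3..6: none
  a=7: (7, -2, 14), (7, 2, 14)  [2]
  a=8..11: none
Total reduced forms: 1 + 1 + 2 = 4
h = 4

4


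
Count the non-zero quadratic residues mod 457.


For prime p, the number of non-zero quadratic residues is (p-1)/2.
= (457-1)/2
= 228

228


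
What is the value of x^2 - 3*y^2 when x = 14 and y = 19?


x^2 - d*y^2
= 14^2 - 3*19^2
= 196 - 1083
= -887

-887


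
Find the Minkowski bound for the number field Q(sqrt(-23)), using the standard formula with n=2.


d = -23, d mod 4 = 1, so disc(K) = d = -23; |disc(K)| = 23
Imaginary quadratic field, so n = 2, s = r2 = 1, r1 = 0
M = (n!/n^n) * (4/pi)^s * sqrt(|disc(K)|) = (2!/2^2) * (4/pi)^1 * sqrt(23)
= 0.5 * 1.273240 * 4.795832
= 3.0531

3.0531


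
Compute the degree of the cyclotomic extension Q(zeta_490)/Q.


The degree equals Euler's totient phi(490).
490 = 2 * 5 * 7^2
phi(490) = 168

168


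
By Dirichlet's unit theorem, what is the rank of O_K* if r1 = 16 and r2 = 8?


By Dirichlet's unit theorem:
rank = r1 + r2 - 1
= 16 + 8 - 1
= 23

23


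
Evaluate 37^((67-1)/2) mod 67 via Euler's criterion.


p = 67 is prime and the exponent is (p-1)/2 = 33, so by Euler's criterion 37^33 = (37/67) = +1 or -1 mod 67.
Compute by square-and-multiply:
  33 = 32 + 1 (binary 100001)
  Repeated squaring mod 67: 37^1 = 37, 37^2 = 29, 37^4 = 37, 37^8 = 29, 37^16 = 37, 37^32 = 29
  37^33 = 37^32 * 37^1 = 29 * 37 mod 67
    29 * 37 = 1073 = 1 mod 67
  37^33 = 1 mod 67
Result 1: 37 is a quadratic residue mod 67.
37^33 mod 67 = 1

1


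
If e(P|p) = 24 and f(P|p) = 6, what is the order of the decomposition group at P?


|D_P| = e * f
= 24 * 6
= 144

144


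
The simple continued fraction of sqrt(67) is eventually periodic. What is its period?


Run the CF algorithm for sqrt(67).
a_0 = floor(sqrt(67)) = 8; set m_0=0, q_0=1.
Recurrence: m' = q*a - m,  q' = (d - m'^2)/q,  a' = floor((a_0 + m')/q').
  step 1: m=8, q=3, a=5
  step 2: m=7, q=6, a=2
  step 3: m=5, q=7, a=1
  step 4: m=2, q=9, a=1
  step 5: m=7, q=2, a=7
  step 6: m=7, q=9, a=1
  step 7: m=2, q=7, a=1
  step 8: m=5, q=6, a=2
  step 9: m=7, q=3, a=5
  step 10: m=8, q=1, a=16
a_10 = 2*a_0 = 16, so the period closes here.
sqrt(67) = [8; 5, 2, 1, 1, 7, 1, 1, 2, 5, 16]
Period length = 10

10


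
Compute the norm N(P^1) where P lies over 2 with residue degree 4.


N(P^a) = p^(a*f)
= 2^(1*4)
= 2^4
= 16

16


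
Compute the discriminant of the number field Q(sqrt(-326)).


For K = Q(sqrt(d)) with d squarefree: disc(K) = d if d = 1 mod 4, and disc(K) = 4d if d = 2 or 3 mod 4.
Here d = -326, and d mod 4 = 2.
d = 2 mod 4, not 1 (O_K = Z[sqrt(d)]), so disc(K) = 4d = 4 * (-326) = -1304

-1304


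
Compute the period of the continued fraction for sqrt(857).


Run the CF algorithm for sqrt(857).
a_0 = floor(sqrt(857)) = 29; set m_0=0, q_0=1.
Recurrence: m' = q*a - m,  q' = (d - m'^2)/q,  a' = floor((a_0 + m')/q').
  step 1: m=29, q=16, a=3
  step 2: m=19, q=31, a=1
  step 3: m=12, q=23, a=1
  step 4: m=11, q=32, a=1
  step 5: m=21, q=13, a=3
  step 6: m=18, q=41, a=1
  step 7: m=23, q=8, a=6
  step 8: m=25, q=29, a=1
  step 9: m=4, q=29, a=1
  step 10: m=25, q=8, a=6
  step 11: m=23, q=41, a=1
  step 12: m=18, q=13, a=3
  step 13: m=21, q=32, a=1
  step 14: m=11, q=23, a=1
  step 15: m=12, q=31, a=1
  step 16: m=19, q=16, a=3
  step 17: m=29, q=1, a=58
a_17 = 2*a_0 = 58, so the period closes here.
sqrt(857) = [29; 3, 1, 1, 1, 3, 1, 6, 1, 1, 6, 1, 3, 1, 1, 1, 3, 58]
Period length = 17

17


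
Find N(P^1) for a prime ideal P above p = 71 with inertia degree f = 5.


N(P^a) = p^(a*f)
= 71^(1*5)
= 71^5
= 1804229351

1804229351


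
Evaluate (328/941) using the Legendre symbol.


p = 941 is prime, so compute (328/941) with the reciprocity algorithm (Jacobi-symbol steps: pull out 2s via (2/n), flip via reciprocity, reduce):
  pull out 2: (2/941) = -1  (since 941 mod 8 = 5)
  pull out 2: (2/941) = -1  (since 941 mod 8 = 5)
  pull out 2: (2/941) = -1  (since 941 mod 8 = 5)
  reciprocity: (41/941) -> +(941/41)
  reduce: (39/41)
  reciprocity: (39/41) -> +(41/39)
  reduce: (2/39)
  pull out 2: (2/39) = +1  (since 39 mod 8 = 7)
  (1/39) = 1
Product of signs = -1
(328/941) = -1

-1


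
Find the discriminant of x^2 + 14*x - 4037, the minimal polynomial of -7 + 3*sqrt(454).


The element -7 + 3*sqrt(454) has minimal polynomial:
x^2 + 14*x - 4037
Discriminant = (14)^2 - 4*(-4037)
= 196 + 16148
= 16344

16344


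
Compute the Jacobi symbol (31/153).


Compute (31/153) via quadratic reciprocity:
  reciprocity: (31/153) -> +(153/31)
  reduce: (29/31)
  reciprocity: (29/31) -> +(31/29)
  reduce: (2/29)
  pull out 2: (2/29) = -1  (since 29 mod 8 = 5)
  (1/29) = 1
Product of signs = -1

-1


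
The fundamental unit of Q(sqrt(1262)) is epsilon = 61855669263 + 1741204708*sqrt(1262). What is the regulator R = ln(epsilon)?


epsilon = 61855669263 + 1741204708*sqrt(1262)
= 1.2371e+11
R = ln(1.2371e+11)
= 25.5412

25.5412


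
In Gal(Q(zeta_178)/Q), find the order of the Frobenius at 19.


The Frobenius at p in Gal(Q(zeta_n)/Q) = (Z/nZ)* is the class of p, so its order is ord_178(19), the smallest k >= 1 with 19^k = 1 mod 178.
n = 178 = 2 * 89, phi(178) = 88; the order divides phi(n).
Divisors of 88: 1, 2, 4, 8, 11, 22, 44, 88
Repeated squaring mod 178: 19^1 = 19, 19^2 = 5, 19^4 = 25, 19^8 = 91, 19^16 = 93, 19^32 = 105, 19^64 = 167
Test divisors in increasing order:
  k=1: 19^1 = 19 mod 178
  k=2: 19^2 = 5 mod 178
  k=4: 19^4 = 25 mod 178
  k=8: 19^8 = 91 mod 178
  k=11: 19^11 = 91 * 5 * 19 = 101 mod 178
  k=22: 19^22 = 93 * 25 * 5 = 55 mod 178
  k=44: 19^44 = 105 * 91 * 25 = 177 mod 178
  k=88: 19^88 = 167 * 93 * 91 = 1 mod 178  <- first divisor giving 1
Order = 88

88


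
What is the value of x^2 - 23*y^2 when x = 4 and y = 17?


x^2 - d*y^2
= 4^2 - 23*17^2
= 16 - 6647
= -6631

-6631


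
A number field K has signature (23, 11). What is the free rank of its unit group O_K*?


By Dirichlet's unit theorem:
rank = r1 + r2 - 1
= 23 + 11 - 1
= 33

33


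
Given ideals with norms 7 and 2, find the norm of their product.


N(IJ) = N(I) * N(J)
= 7 * 2
= 14

14


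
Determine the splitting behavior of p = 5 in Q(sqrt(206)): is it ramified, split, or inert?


K = Q(sqrt(206)). Since d mod 4 = 2, disc(K) = 824.
Check p | disc: 824 mod 5 = 4.
p does not divide disc. Compute Legendre symbol (d/p):
1^((5-1)/2) mod 5 = 1
(d/p) = 1, so p splits: (p) = P*P' with e=1, f=1, g=2.
Therefore p is split.

split


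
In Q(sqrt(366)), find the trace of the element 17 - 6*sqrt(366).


Tr(a + b*sqrt(d)) = (a + b*sqrt(d)) + (a - b*sqrt(d)) = 2a
= 2 * (17)
= 34

34


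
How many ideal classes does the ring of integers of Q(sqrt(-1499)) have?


K = Q(sqrt(-1499)). d mod 4 = 1, so D = disc(K) = d = -1499
h(K) equals the number of primitive reduced positive-definite forms (a, b, c) = a*x^2 + b*x*y + c*y^2 with b^2 - 4ac = D,
where reduced means |b| <= a <= c, with b >= 0 whenever |b| = a or a = c, and primitive means gcd(a, b, c) = 1.
Reduced forces 3a^2 <= |D| = 1499, so 1 <= a <= 22; b must have the parity of D, and c = (b^2 - D)/(4a) must be an integer >= a.
Enumerate a = 1..22, b in [-a, a]:
  a=1: (1, 1, 375)  [1]
  a=2: none
  a=3: (3, -1, 125), (3, 1, 125)  [2]
  a=4: none
  a=5: (5, -1, 75), (5, 1, 75)  [2]
  a=6..8: none
  a=9: (9, -7, 43), (9, 7, 43)  [2]
  a=10..12: none
  a=13: (13, -3, 29), (13, 3, 29)  [2]
  a=14: none
  a=15: (15, -11, 27), (15, -1, 25), (15, 1, 25), (15, 11, 27)  [4]
  a=16..22: none
Total reduced forms: 1 + 2 + 2 + 2 + 2 + 4 = 13
h = 13

13


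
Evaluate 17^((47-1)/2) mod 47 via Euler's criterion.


p = 47 is prime and the exponent is (p-1)/2 = 23, so by Euler's criterion 17^23 = (17/47) = +1 or -1 mod 47.
Compute by square-and-multiply:
  23 = 16 + 4 + 2 + 1 (binary 10111)
  Repeated squaring mod 47: 17^1 = 17, 17^2 = 7, 17^4 = 2, 17^8 = 4, 17^16 = 16
  17^23 = 17^16 * 17^4 * 17^2 * 17^1 = 16 * 2 * 7 * 17 mod 47
    16 * 2 = 32 = 32 mod 47
    32 * 7 = 224 = 36 mod 47
    36 * 17 = 612 = 1 mod 47
  17^23 = 1 mod 47
Result 1: 17 is a quadratic residue mod 47.
17^23 mod 47 = 1

1


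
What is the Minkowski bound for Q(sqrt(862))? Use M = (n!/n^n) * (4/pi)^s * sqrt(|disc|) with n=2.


d = 862, d mod 4 = 2, so disc(K) = 4d = 3448; |disc(K)| = 3448
Real quadratic field, so n = 2, s = r2 = 0, r1 = 2
M = (n!/n^n) * (4/pi)^s * sqrt(|disc(K)|) = (2!/2^2) * (4/pi)^0 * sqrt(3448)
= 0.5 * 1.000000 * 58.719673
= 29.3598

29.3598


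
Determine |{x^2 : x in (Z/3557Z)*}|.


For prime p, the number of non-zero quadratic residues is (p-1)/2.
= (3557-1)/2
= 1778

1778


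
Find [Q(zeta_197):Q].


The degree equals Euler's totient phi(197).
197 = 197
phi(197) = 196

196


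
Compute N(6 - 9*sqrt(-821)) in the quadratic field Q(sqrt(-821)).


N(a + b*sqrt(d)) = a^2 - d*b^2
= (6)^2 - (-821)*(-9)^2
= 36 + 66501
= 66537

66537


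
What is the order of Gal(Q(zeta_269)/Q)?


|Gal(Q(zeta_269)/Q)| = phi(269)
= 268

268


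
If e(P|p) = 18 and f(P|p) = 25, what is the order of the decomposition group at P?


|D_P| = e * f
= 18 * 25
= 450

450


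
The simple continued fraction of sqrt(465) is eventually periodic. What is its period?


Run the CF algorithm for sqrt(465).
a_0 = floor(sqrt(465)) = 21; set m_0=0, q_0=1.
Recurrence: m' = q*a - m,  q' = (d - m'^2)/q,  a' = floor((a_0 + m')/q').
  step 1: m=21, q=24, a=1
  step 2: m=3, q=19, a=1
  step 3: m=16, q=11, a=3
  step 4: m=17, q=16, a=2
  step 5: m=15, q=15, a=2
  step 6: m=15, q=16, a=2
  step 7: m=17, q=11, a=3
  step 8: m=16, q=19, a=1
  step 9: m=3, q=24, a=1
  step 10: m=21, q=1, a=42
a_10 = 2*a_0 = 42, so the period closes here.
sqrt(465) = [21; 1, 1, 3, 2, 2, 2, 3, 1, 1, 42]
Period length = 10

10


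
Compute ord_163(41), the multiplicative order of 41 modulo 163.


We want ord_163(41), the smallest k >= 1 with 41^k = 1 mod 163.
n = 163 = 163, phi(163) = 162; the order divides phi(n).
Divisors of 162: 1, 2, 3, 6, 9, 18, 27, 54, 81, 162
Repeated squaring mod 163: 41^1 = 41, 41^2 = 51, 41^4 = 156, 41^8 = 49, 41^16 = 119, 41^32 = 143, 41^64 = 74, 41^128 = 97
Test divisors in increasing order:
  k=1: 41^1 = 41 mod 163
  k=2: 41^2 = 51 mod 163
  k=3: 41^3 = 51 * 41 = 135 mod 163
  k=6: 41^6 = 156 * 51 = 132 mod 163
  k=9: 41^9 = 49 * 41 = 53 mod 163
  k=18: 41^18 = 119 * 51 = 38 mod 163
  k=27: 41^27 = 119 * 49 * 51 * 41 = 58 mod 163
  k=54: 41^54 = 143 * 119 * 156 * 51 = 104 mod 163
  k=81: 41^81 = 74 * 119 * 41 = 1 mod 163  <- first divisor giving 1
Order = 81

81


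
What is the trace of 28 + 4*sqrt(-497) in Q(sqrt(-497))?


Tr(a + b*sqrt(d)) = (a + b*sqrt(d)) + (a - b*sqrt(d)) = 2a
= 2 * (28)
= 56

56


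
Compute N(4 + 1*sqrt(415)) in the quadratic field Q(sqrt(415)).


N(a + b*sqrt(d)) = a^2 - d*b^2
= (4)^2 - (415)*(1)^2
= 16 - 415
= -399

-399


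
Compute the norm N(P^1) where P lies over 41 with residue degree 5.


N(P^a) = p^(a*f)
= 41^(1*5)
= 41^5
= 115856201

115856201


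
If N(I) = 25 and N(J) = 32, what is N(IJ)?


N(IJ) = N(I) * N(J)
= 25 * 32
= 800

800


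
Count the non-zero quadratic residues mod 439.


For prime p, the number of non-zero quadratic residues is (p-1)/2.
= (439-1)/2
= 219

219


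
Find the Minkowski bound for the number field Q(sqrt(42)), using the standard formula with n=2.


d = 42, d mod 4 = 2, so disc(K) = 4d = 168; |disc(K)| = 168
Real quadratic field, so n = 2, s = r2 = 0, r1 = 2
M = (n!/n^n) * (4/pi)^s * sqrt(|disc(K)|) = (2!/2^2) * (4/pi)^0 * sqrt(168)
= 0.5 * 1.000000 * 12.961481
= 6.4807

6.4807


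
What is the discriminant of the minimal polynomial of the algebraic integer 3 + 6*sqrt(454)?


The element 3 + 6*sqrt(454) has minimal polynomial:
x^2 - 6*x - 16335
Discriminant = (-6)^2 - 4*(-16335)
= 36 + 65340
= 65376

65376


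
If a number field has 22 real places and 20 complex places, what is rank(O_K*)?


By Dirichlet's unit theorem:
rank = r1 + r2 - 1
= 22 + 20 - 1
= 41

41


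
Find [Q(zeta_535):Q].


The degree equals Euler's totient phi(535).
535 = 5 * 107
phi(535) = 424

424


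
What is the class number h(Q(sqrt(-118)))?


K = Q(sqrt(-118)). d mod 4 = 2, so D = disc(K) = 4d = -472
h(K) equals the number of primitive reduced positive-definite forms (a, b, c) = a*x^2 + b*x*y + c*y^2 with b^2 - 4ac = D,
where reduced means |b| <= a <= c, with b >= 0 whenever |b| = a or a = c, and primitive means gcd(a, b, c) = 1.
Reduced forces 3a^2 <= |D| = 472, so 1 <= a <= 12; b must have the parity of D, and c = (b^2 - D)/(4a) must be an integer >= a.
Enumerate a = 1..12, b in [-a, a]:
  a=1: (1, 0, 118)  [1]
  a=2: (2, 0, 59)  [1]
  a=3..6: none
  a=7: (7, -2, 17), (7, 2, 17)  [2]
  a=8..10: none
  a=11: (11, -10, 13), (11, 10, 13)  [2]
  a=12: none
Total reduced forms: 1 + 1 + 2 + 2 = 6
h = 6

6


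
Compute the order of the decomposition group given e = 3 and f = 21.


|D_P| = e * f
= 3 * 21
= 63

63


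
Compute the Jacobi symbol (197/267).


Compute (197/267) via quadratic reciprocity:
  reciprocity: (197/267) -> +(267/197)
  reduce: (70/197)
  pull out 2: (2/197) = -1  (since 197 mod 8 = 5)
  reciprocity: (35/197) -> +(197/35)
  reduce: (22/35)
  pull out 2: (2/35) = -1  (since 35 mod 8 = 3)
  reciprocity: (11/35) -> -(35/11)
  reduce: (2/11)
  pull out 2: (2/11) = -1  (since 11 mod 8 = 3)
  (1/11) = 1
Product of signs = 1

1


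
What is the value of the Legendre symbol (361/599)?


p = 599 is prime, so compute (361/599) with the reciprocity algorithm (Jacobi-symbol steps: pull out 2s via (2/n), flip via reciprocity, reduce):
  reciprocity: (361/599) -> +(599/361)
  reduce: (238/361)
  pull out 2: (2/361) = +1  (since 361 mod 8 = 1)
  reciprocity: (119/361) -> +(361/119)
  reduce: (4/119)
  pull out 2: (2/119) = +1  (since 119 mod 8 = 7)
  pull out 2: (2/119) = +1  (since 119 mod 8 = 7)
  (1/119) = 1
Product of signs = 1
(361/599) = 1

1


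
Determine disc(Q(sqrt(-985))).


For K = Q(sqrt(d)) with d squarefree: disc(K) = d if d = 1 mod 4, and disc(K) = 4d if d = 2 or 3 mod 4.
Here d = -985, and d mod 4 = 3.
d = 3 mod 4, not 1 (O_K = Z[sqrt(d)]), so disc(K) = 4d = 4 * (-985) = -3940

-3940


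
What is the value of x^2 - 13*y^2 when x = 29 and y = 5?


x^2 - d*y^2
= 29^2 - 13*5^2
= 841 - 325
= 516

516


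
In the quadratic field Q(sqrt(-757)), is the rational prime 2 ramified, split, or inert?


K = Q(sqrt(-757)). Since d mod 4 = 3, disc(K) = -3028.
Check p | disc: -3028 mod 2 = 0.
p divides disc, so p ramifies: (p) = P^2 with e=2, f=1, g=1.
Therefore p is ramified.

ramified


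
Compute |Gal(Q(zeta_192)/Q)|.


|Gal(Q(zeta_192)/Q)| = phi(192)
= 64

64


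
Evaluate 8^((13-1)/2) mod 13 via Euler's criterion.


p = 13 is prime and the exponent is (p-1)/2 = 6, so by Euler's criterion 8^6 = (8/13) = +1 or -1 mod 13.
Compute by square-and-multiply:
  6 = 4 + 2 (binary 110)
  Repeated squaring mod 13: 8^1 = 8, 8^2 = 12, 8^4 = 1
  8^6 = 8^4 * 8^2 = 1 * 12 mod 13
    1 * 12 = 12 = 12 mod 13
  8^6 = 12 mod 13
Result 12 = p - 1 = -1 mod 13: 8 is a quadratic non-residue mod 13. As a residue in [0, p-1] the value is 12.
8^6 mod 13 = 12

12


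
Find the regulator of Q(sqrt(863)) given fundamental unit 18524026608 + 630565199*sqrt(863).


epsilon = 18524026608 + 630565199*sqrt(863)
= 3.7048e+10
R = ln(3.7048e+10)
= 24.3355

24.3355


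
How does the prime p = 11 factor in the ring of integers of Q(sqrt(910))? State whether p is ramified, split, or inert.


K = Q(sqrt(910)). Since d mod 4 = 2, disc(K) = 3640.
Check p | disc: 3640 mod 11 = 10.
p does not divide disc. Compute Legendre symbol (d/p):
8^((11-1)/2) mod 11 = -1
(d/p) = -1, so p is inert: (p) stays prime with e=1, f=2, g=1.
Therefore p is inert.

inert


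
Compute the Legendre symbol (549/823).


p = 823 is prime, so compute (549/823) with the reciprocity algorithm (Jacobi-symbol steps: pull out 2s via (2/n), flip via reciprocity, reduce):
  reciprocity: (549/823) -> +(823/549)
  reduce: (274/549)
  pull out 2: (2/549) = -1  (since 549 mod 8 = 5)
  reciprocity: (137/549) -> +(549/137)
  reduce: (1/137)
  (1/137) = 1
Product of signs = -1
(549/823) = -1

-1


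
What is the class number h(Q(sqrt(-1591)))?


K = Q(sqrt(-1591)). d mod 4 = 1, so D = disc(K) = d = -1591
h(K) equals the number of primitive reduced positive-definite forms (a, b, c) = a*x^2 + b*x*y + c*y^2 with b^2 - 4ac = D,
where reduced means |b| <= a <= c, with b >= 0 whenever |b| = a or a = c, and primitive means gcd(a, b, c) = 1.
Reduced forces 3a^2 <= |D| = 1591, so 1 <= a <= 23; b must have the parity of D, and c = (b^2 - D)/(4a) must be an integer >= a.
Enumerate a = 1..23, b in [-a, a]:
  a=1: (1, 1, 398)  [1]
  a=2: (2, -1, 199), (2, 1, 199)  [2]
  a=3: none
  a=4: (4, -3, 100), (4, 3, 100)  [2]
  a=5: (5, -3, 80), (5, 3, 80)  [2]
  a=6..7: none
  a=8: (8, -3, 50), (8, 3, 50)  [2]
  a=9: none
  a=10: (10, -7, 41), (10, -3, 40), (10, 3, 40), (10, 7, 41)  [4]
  a=11: (11, -9, 38), (11, 9, 38)  [2]
  a=12..15: none
  a=16: (16, -3, 25), (16, 3, 25)  [2]
  a=17..18: none
  a=19: (19, -9, 22), (19, 9, 22)  [2]
  a=20: (20, -13, 22), (20, 3, 20), (20, 13, 22)  [3]
  a=21..23: none
Total reduced forms: 1 + 2 + 2 + 2 + 2 + 4 + 2 + 2 + 2 + 3 = 22
h = 22

22


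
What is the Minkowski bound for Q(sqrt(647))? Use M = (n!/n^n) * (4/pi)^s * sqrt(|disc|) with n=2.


d = 647, d mod 4 = 3, so disc(K) = 4d = 2588; |disc(K)| = 2588
Real quadratic field, so n = 2, s = r2 = 0, r1 = 2
M = (n!/n^n) * (4/pi)^s * sqrt(|disc(K)|) = (2!/2^2) * (4/pi)^0 * sqrt(2588)
= 0.5 * 1.000000 * 50.872389
= 25.4362

25.4362


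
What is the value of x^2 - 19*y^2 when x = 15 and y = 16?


x^2 - d*y^2
= 15^2 - 19*16^2
= 225 - 4864
= -4639

-4639


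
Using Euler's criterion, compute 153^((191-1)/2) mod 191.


p = 191 is prime and the exponent is (p-1)/2 = 95, so by Euler's criterion 153^95 = (153/191) = +1 or -1 mod 191.
Compute by square-and-multiply:
  95 = 64 + 16 + 8 + 4 + 2 + 1 (binary 1011111)
  Repeated squaring mod 191: 153^1 = 153, 153^2 = 107, 153^4 = 180, 153^8 = 121, 153^16 = 125, 153^32 = 154, 153^64 = 32
  153^95 = 153^64 * 153^16 * 153^8 * 153^4 * 153^2 * 153^1 = 32 * 125 * 121 * 180 * 107 * 153 mod 191
    32 * 125 = 4000 = 180 mod 191
    180 * 121 = 21780 = 6 mod 191
    6 * 180 = 1080 = 125 mod 191
    125 * 107 = 13375 = 5 mod 191
    5 * 153 = 765 = 1 mod 191
  153^95 = 1 mod 191
Result 1: 153 is a quadratic residue mod 191.
153^95 mod 191 = 1

1


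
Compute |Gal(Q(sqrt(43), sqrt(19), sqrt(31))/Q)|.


The 3 square roots of distinct primes are multiplicatively independent over Q,
so [K:Q] = 2^3 and Gal(K/Q) is isomorphic to (Z/2Z)^3.
|Gal| = 2^3 = 8

8


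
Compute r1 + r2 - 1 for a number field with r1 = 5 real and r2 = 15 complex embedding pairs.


By Dirichlet's unit theorem:
rank = r1 + r2 - 1
= 5 + 15 - 1
= 19

19


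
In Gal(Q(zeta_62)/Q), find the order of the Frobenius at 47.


The Frobenius at p in Gal(Q(zeta_n)/Q) = (Z/nZ)* is the class of p, so its order is ord_62(47), the smallest k >= 1 with 47^k = 1 mod 62.
n = 62 = 2 * 31, phi(62) = 30; the order divides phi(n).
Divisors of 30: 1, 2, 3, 5, 6, 10, 15, 30
Repeated squaring mod 62: 47^1 = 47, 47^2 = 39, 47^4 = 33, 47^8 = 35, 47^16 = 47
Test divisors in increasing order:
  k=1: 47^1 = 47 mod 62
  k=2: 47^2 = 39 mod 62
  k=3: 47^3 = 39 * 47 = 35 mod 62
  k=5: 47^5 = 33 * 47 = 1 mod 62  <- first divisor giving 1
Order = 5

5


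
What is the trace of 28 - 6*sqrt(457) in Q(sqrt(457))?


Tr(a + b*sqrt(d)) = (a + b*sqrt(d)) + (a - b*sqrt(d)) = 2a
= 2 * (28)
= 56

56


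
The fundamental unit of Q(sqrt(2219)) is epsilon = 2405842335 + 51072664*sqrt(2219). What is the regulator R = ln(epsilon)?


epsilon = 2405842335 + 51072664*sqrt(2219)
= 4.8117e+09
R = ln(4.8117e+09)
= 22.2943

22.2943


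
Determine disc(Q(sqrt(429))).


For K = Q(sqrt(d)) with d squarefree: disc(K) = d if d = 1 mod 4, and disc(K) = 4d if d = 2 or 3 mod 4.
Here d = 429, and d mod 4 = 1.
d = 1 mod 4 (O_K = Z[(1+sqrt(d))/2]), so disc(K) = d = 429

429


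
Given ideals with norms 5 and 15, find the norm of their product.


N(IJ) = N(I) * N(J)
= 5 * 15
= 75

75


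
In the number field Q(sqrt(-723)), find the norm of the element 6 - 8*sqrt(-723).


N(a + b*sqrt(d)) = a^2 - d*b^2
= (6)^2 - (-723)*(-8)^2
= 36 + 46272
= 46308

46308


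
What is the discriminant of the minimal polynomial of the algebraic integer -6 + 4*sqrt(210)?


The element -6 + 4*sqrt(210) has minimal polynomial:
x^2 + 12*x - 3324
Discriminant = (12)^2 - 4*(-3324)
= 144 + 13296
= 13440

13440


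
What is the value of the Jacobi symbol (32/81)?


Compute (32/81) via quadratic reciprocity:
  pull out 2: (2/81) = +1  (since 81 mod 8 = 1)
  pull out 2: (2/81) = +1  (since 81 mod 8 = 1)
  pull out 2: (2/81) = +1  (since 81 mod 8 = 1)
  pull out 2: (2/81) = +1  (since 81 mod 8 = 1)
  pull out 2: (2/81) = +1  (since 81 mod 8 = 1)
  (1/81) = 1
Product of signs = 1

1


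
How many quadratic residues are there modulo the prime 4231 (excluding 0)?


For prime p, the number of non-zero quadratic residues is (p-1)/2.
= (4231-1)/2
= 2115

2115


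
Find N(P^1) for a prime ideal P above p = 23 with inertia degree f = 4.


N(P^a) = p^(a*f)
= 23^(1*4)
= 23^4
= 279841

279841


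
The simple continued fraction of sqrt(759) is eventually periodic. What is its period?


Run the CF algorithm for sqrt(759).
a_0 = floor(sqrt(759)) = 27; set m_0=0, q_0=1.
Recurrence: m' = q*a - m,  q' = (d - m'^2)/q,  a' = floor((a_0 + m')/q').
  step 1: m=27, q=30, a=1
  step 2: m=3, q=25, a=1
  step 3: m=22, q=11, a=4
  step 4: m=22, q=25, a=1
  step 5: m=3, q=30, a=1
  step 6: m=27, q=1, a=54
a_6 = 2*a_0 = 54, so the period closes here.
sqrt(759) = [27; 1, 1, 4, 1, 1, 54]
Period length = 6

6


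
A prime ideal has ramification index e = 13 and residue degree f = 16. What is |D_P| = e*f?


|D_P| = e * f
= 13 * 16
= 208

208


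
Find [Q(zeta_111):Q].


The degree equals Euler's totient phi(111).
111 = 3 * 37
phi(111) = 72

72


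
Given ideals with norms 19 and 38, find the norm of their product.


N(IJ) = N(I) * N(J)
= 19 * 38
= 722

722


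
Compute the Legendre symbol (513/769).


p = 769 is prime, so compute (513/769) with the reciprocity algorithm (Jacobi-symbol steps: pull out 2s via (2/n), flip via reciprocity, reduce):
  reciprocity: (513/769) -> +(769/513)
  reduce: (256/513)
  pull out 2: (2/513) = +1  (since 513 mod 8 = 1)
  pull out 2: (2/513) = +1  (since 513 mod 8 = 1)
  pull out 2: (2/513) = +1  (since 513 mod 8 = 1)
  pull out 2: (2/513) = +1  (since 513 mod 8 = 1)
  pull out 2: (2/513) = +1  (since 513 mod 8 = 1)
  pull out 2: (2/513) = +1  (since 513 mod 8 = 1)
  pull out 2: (2/513) = +1  (since 513 mod 8 = 1)
  pull out 2: (2/513) = +1  (since 513 mod 8 = 1)
  (1/513) = 1
Product of signs = 1
(513/769) = 1

1


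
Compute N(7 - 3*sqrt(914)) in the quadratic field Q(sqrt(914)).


N(a + b*sqrt(d)) = a^2 - d*b^2
= (7)^2 - (914)*(-3)^2
= 49 - 8226
= -8177

-8177


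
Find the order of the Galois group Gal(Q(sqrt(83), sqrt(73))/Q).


The 2 square roots of distinct primes are multiplicatively independent over Q,
so [K:Q] = 2^2 and Gal(K/Q) is isomorphic to (Z/2Z)^2.
|Gal| = 2^2 = 4

4


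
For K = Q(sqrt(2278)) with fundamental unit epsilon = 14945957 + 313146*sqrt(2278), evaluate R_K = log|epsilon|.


epsilon = 14945957 + 313146*sqrt(2278)
= 2.9892e+07
R = ln(2.9892e+07)
= 17.2131

17.2131


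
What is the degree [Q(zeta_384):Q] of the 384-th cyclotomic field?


The degree equals Euler's totient phi(384).
384 = 2^7 * 3
phi(384) = 128

128


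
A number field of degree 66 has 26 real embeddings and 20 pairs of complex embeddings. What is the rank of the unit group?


By Dirichlet's unit theorem:
rank = r1 + r2 - 1
= 26 + 20 - 1
= 45

45


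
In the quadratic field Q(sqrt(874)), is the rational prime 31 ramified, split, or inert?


K = Q(sqrt(874)). Since d mod 4 = 2, disc(K) = 3496.
Check p | disc: 3496 mod 31 = 24.
p does not divide disc. Compute Legendre symbol (d/p):
6^((31-1)/2) mod 31 = -1
(d/p) = -1, so p is inert: (p) stays prime with e=1, f=2, g=1.
Therefore p is inert.

inert


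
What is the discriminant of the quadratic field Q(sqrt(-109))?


For K = Q(sqrt(d)) with d squarefree: disc(K) = d if d = 1 mod 4, and disc(K) = 4d if d = 2 or 3 mod 4.
Here d = -109, and d mod 4 = 3.
d = 3 mod 4, not 1 (O_K = Z[sqrt(d)]), so disc(K) = 4d = 4 * (-109) = -436

-436


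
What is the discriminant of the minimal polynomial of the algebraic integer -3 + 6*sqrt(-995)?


The element -3 + 6*sqrt(-995) has minimal polynomial:
x^2 + 6*x + 35829
Discriminant = (6)^2 - 4*(35829)
= 36 - 143316
= -143280

-143280


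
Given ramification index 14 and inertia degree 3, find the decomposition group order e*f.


|D_P| = e * f
= 14 * 3
= 42

42


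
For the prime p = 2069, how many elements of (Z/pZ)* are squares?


For prime p, the number of non-zero quadratic residues is (p-1)/2.
= (2069-1)/2
= 1034

1034


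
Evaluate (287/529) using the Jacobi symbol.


Compute (287/529) via quadratic reciprocity:
  reciprocity: (287/529) -> +(529/287)
  reduce: (242/287)
  pull out 2: (2/287) = +1  (since 287 mod 8 = 7)
  reciprocity: (121/287) -> +(287/121)
  reduce: (45/121)
  reciprocity: (45/121) -> +(121/45)
  reduce: (31/45)
  reciprocity: (31/45) -> +(45/31)
  reduce: (14/31)
  pull out 2: (2/31) = +1  (since 31 mod 8 = 7)
  reciprocity: (7/31) -> -(31/7)
  reduce: (3/7)
  reciprocity: (3/7) -> -(7/3)
  reduce: (1/3)
  (1/3) = 1
Product of signs = 1

1


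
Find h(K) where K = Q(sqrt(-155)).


K = Q(sqrt(-155)). d mod 4 = 1, so D = disc(K) = d = -155
h(K) equals the number of primitive reduced positive-definite forms (a, b, c) = a*x^2 + b*x*y + c*y^2 with b^2 - 4ac = D,
where reduced means |b| <= a <= c, with b >= 0 whenever |b| = a or a = c, and primitive means gcd(a, b, c) = 1.
Reduced forces 3a^2 <= |D| = 155, so 1 <= a <= 7; b must have the parity of D, and c = (b^2 - D)/(4a) must be an integer >= a.
Enumerate a = 1..7, b in [-a, a]:
  a=1: (1, 1, 39)  [1]
  a=2: none
  a=3: (3, -1, 13), (3, 1, 13)  [2]
  a=4: none
  a=5: (5, 5, 9)  [1]
  a=6..7: none
Total reduced forms: 1 + 2 + 1 = 4
h = 4

4


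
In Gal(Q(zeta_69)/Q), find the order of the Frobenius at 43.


The Frobenius at p in Gal(Q(zeta_n)/Q) = (Z/nZ)* is the class of p, so its order is ord_69(43), the smallest k >= 1 with 43^k = 1 mod 69.
n = 69 = 3 * 23, phi(69) = 44; the order divides phi(n).
Divisors of 44: 1, 2, 4, 11, 22, 44
Repeated squaring mod 69: 43^1 = 43, 43^2 = 55, 43^4 = 58, 43^8 = 52, 43^16 = 13, 43^32 = 31
Test divisors in increasing order:
  k=1: 43^1 = 43 mod 69
  k=2: 43^2 = 55 mod 69
  k=4: 43^4 = 58 mod 69
  k=11: 43^11 = 52 * 55 * 43 = 22 mod 69
  k=22: 43^22 = 13 * 58 * 55 = 1 mod 69  <- first divisor giving 1
Order = 22

22


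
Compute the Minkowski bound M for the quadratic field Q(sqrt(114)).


d = 114, d mod 4 = 2, so disc(K) = 4d = 456; |disc(K)| = 456
Real quadratic field, so n = 2, s = r2 = 0, r1 = 2
M = (n!/n^n) * (4/pi)^s * sqrt(|disc(K)|) = (2!/2^2) * (4/pi)^0 * sqrt(456)
= 0.5 * 1.000000 * 21.354157
= 10.6771

10.6771


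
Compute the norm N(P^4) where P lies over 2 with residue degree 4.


N(P^a) = p^(a*f)
= 2^(4*4)
= 2^16
= 65536

65536


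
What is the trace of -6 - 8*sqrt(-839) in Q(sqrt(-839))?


Tr(a + b*sqrt(d)) = (a + b*sqrt(d)) + (a - b*sqrt(d)) = 2a
= 2 * (-6)
= -12

-12


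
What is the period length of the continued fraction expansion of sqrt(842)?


Run the CF algorithm for sqrt(842).
a_0 = floor(sqrt(842)) = 29; set m_0=0, q_0=1.
Recurrence: m' = q*a - m,  q' = (d - m'^2)/q,  a' = floor((a_0 + m')/q').
  step 1: m=29, q=1, a=58
a_1 = 2*a_0 = 58, so the period closes here.
sqrt(842) = [29; 58]
Period length = 1

1


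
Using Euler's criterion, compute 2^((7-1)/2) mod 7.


p = 7 is prime and the exponent is (p-1)/2 = 3, so by Euler's criterion 2^3 = (2/7) = +1 or -1 mod 7.
Compute by square-and-multiply:
  3 = 2 + 1 (binary 11)
  Repeated squaring mod 7: 2^1 = 2, 2^2 = 4
  2^3 = 2^2 * 2^1 = 4 * 2 mod 7
    4 * 2 = 8 = 1 mod 7
  2^3 = 1 mod 7
Result 1: 2 is a quadratic residue mod 7.
2^3 mod 7 = 1

1


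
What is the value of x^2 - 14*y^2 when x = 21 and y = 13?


x^2 - d*y^2
= 21^2 - 14*13^2
= 441 - 2366
= -1925

-1925


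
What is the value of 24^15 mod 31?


p = 31 is prime and the exponent is (p-1)/2 = 15, so by Euler's criterion 24^15 = (24/31) = +1 or -1 mod 31.
Compute by square-and-multiply:
  15 = 8 + 4 + 2 + 1 (binary 1111)
  Repeated squaring mod 31: 24^1 = 24, 24^2 = 18, 24^4 = 14, 24^8 = 10
  24^15 = 24^8 * 24^4 * 24^2 * 24^1 = 10 * 14 * 18 * 24 mod 31
    10 * 14 = 140 = 16 mod 31
    16 * 18 = 288 = 9 mod 31
    9 * 24 = 216 = 30 mod 31
  24^15 = 30 mod 31
Result 30 = p - 1 = -1 mod 31: 24 is a quadratic non-residue mod 31. As a residue in [0, p-1] the value is 30.
24^15 mod 31 = 30

30


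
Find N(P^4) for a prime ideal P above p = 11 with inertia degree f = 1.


N(P^a) = p^(a*f)
= 11^(4*1)
= 11^4
= 14641

14641


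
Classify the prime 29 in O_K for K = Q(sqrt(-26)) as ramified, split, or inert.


K = Q(sqrt(-26)). Since d mod 4 = 2, disc(K) = -104.
Check p | disc: -104 mod 29 = 12.
p does not divide disc. Compute Legendre symbol (d/p):
3^((29-1)/2) mod 29 = -1
(d/p) = -1, so p is inert: (p) stays prime with e=1, f=2, g=1.
Therefore p is inert.

inert


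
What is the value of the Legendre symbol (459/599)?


p = 599 is prime, so compute (459/599) with the reciprocity algorithm (Jacobi-symbol steps: pull out 2s via (2/n), flip via reciprocity, reduce):
  reciprocity: (459/599) -> -(599/459)
  reduce: (140/459)
  pull out 2: (2/459) = -1  (since 459 mod 8 = 3)
  pull out 2: (2/459) = -1  (since 459 mod 8 = 3)
  reciprocity: (35/459) -> -(459/35)
  reduce: (4/35)
  pull out 2: (2/35) = -1  (since 35 mod 8 = 3)
  pull out 2: (2/35) = -1  (since 35 mod 8 = 3)
  (1/35) = 1
Product of signs = 1
(459/599) = 1

1


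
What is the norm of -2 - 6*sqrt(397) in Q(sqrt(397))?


N(a + b*sqrt(d)) = a^2 - d*b^2
= (-2)^2 - (397)*(-6)^2
= 4 - 14292
= -14288

-14288


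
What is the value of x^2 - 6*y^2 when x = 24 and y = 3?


x^2 - d*y^2
= 24^2 - 6*3^2
= 576 - 54
= 522

522


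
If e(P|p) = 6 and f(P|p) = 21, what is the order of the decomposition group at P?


|D_P| = e * f
= 6 * 21
= 126

126


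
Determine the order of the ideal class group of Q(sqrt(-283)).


K = Q(sqrt(-283)). d mod 4 = 1, so D = disc(K) = d = -283
h(K) equals the number of primitive reduced positive-definite forms (a, b, c) = a*x^2 + b*x*y + c*y^2 with b^2 - 4ac = D,
where reduced means |b| <= a <= c, with b >= 0 whenever |b| = a or a = c, and primitive means gcd(a, b, c) = 1.
Reduced forces 3a^2 <= |D| = 283, so 1 <= a <= 9; b must have the parity of D, and c = (b^2 - D)/(4a) must be an integer >= a.
Enumerate a = 1..9, b in [-a, a]:
  a=1: (1, 1, 71)  [1]
  a=2..6: none
  a=7: (7, -5, 11), (7, 5, 11)  [2]
  a=8..9: none
Total reduced forms: 1 + 2 = 3
h = 3

3


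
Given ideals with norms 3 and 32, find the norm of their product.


N(IJ) = N(I) * N(J)
= 3 * 32
= 96

96


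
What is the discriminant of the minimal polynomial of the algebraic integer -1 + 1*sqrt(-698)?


The element -1 + 1*sqrt(-698) has minimal polynomial:
x^2 + 2*x + 699
Discriminant = (2)^2 - 4*(699)
= 4 - 2796
= -2792

-2792


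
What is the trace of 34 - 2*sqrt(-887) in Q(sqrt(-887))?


Tr(a + b*sqrt(d)) = (a + b*sqrt(d)) + (a - b*sqrt(d)) = 2a
= 2 * (34)
= 68

68


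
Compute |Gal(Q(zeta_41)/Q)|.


|Gal(Q(zeta_41)/Q)| = phi(41)
= 40

40


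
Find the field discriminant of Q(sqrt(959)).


For K = Q(sqrt(d)) with d squarefree: disc(K) = d if d = 1 mod 4, and disc(K) = 4d if d = 2 or 3 mod 4.
Here d = 959, and d mod 4 = 3.
d = 3 mod 4, not 1 (O_K = Z[sqrt(d)]), so disc(K) = 4d = 4 * (959) = 3836

3836


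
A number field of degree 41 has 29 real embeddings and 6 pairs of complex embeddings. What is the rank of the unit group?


By Dirichlet's unit theorem:
rank = r1 + r2 - 1
= 29 + 6 - 1
= 34

34


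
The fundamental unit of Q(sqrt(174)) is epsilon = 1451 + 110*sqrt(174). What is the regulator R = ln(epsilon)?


epsilon = 1451 + 110*sqrt(174)
= 2901.9997
R = ln(2901.9997)
= 7.9732

7.9732


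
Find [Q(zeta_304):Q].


The degree equals Euler's totient phi(304).
304 = 2^4 * 19
phi(304) = 144

144


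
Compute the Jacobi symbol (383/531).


Compute (383/531) via quadratic reciprocity:
  reciprocity: (383/531) -> -(531/383)
  reduce: (148/383)
  pull out 2: (2/383) = +1  (since 383 mod 8 = 7)
  pull out 2: (2/383) = +1  (since 383 mod 8 = 7)
  reciprocity: (37/383) -> +(383/37)
  reduce: (13/37)
  reciprocity: (13/37) -> +(37/13)
  reduce: (11/13)
  reciprocity: (11/13) -> +(13/11)
  reduce: (2/11)
  pull out 2: (2/11) = -1  (since 11 mod 8 = 3)
  (1/11) = 1
Product of signs = 1

1


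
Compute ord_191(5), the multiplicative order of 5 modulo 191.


We want ord_191(5), the smallest k >= 1 with 5^k = 1 mod 191.
n = 191 = 191, phi(191) = 190; the order divides phi(n).
Divisors of 190: 1, 2, 5, 10, 19, 38, 95, 190
Repeated squaring mod 191: 5^1 = 5, 5^2 = 25, 5^4 = 52, 5^8 = 30, 5^16 = 136, 5^32 = 160, 5^64 = 6, 5^128 = 36
Test divisors in increasing order:
  k=1: 5^1 = 5 mod 191
  k=2: 5^2 = 25 mod 191
  k=5: 5^5 = 52 * 5 = 69 mod 191
  k=10: 5^10 = 30 * 25 = 177 mod 191
  k=19: 5^19 = 136 * 25 * 5 = 1 mod 191  <- first divisor giving 1
Order = 19

19


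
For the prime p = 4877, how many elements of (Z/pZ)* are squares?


For prime p, the number of non-zero quadratic residues is (p-1)/2.
= (4877-1)/2
= 2438

2438


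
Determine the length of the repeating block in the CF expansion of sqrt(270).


Run the CF algorithm for sqrt(270).
a_0 = floor(sqrt(270)) = 16; set m_0=0, q_0=1.
Recurrence: m' = q*a - m,  q' = (d - m'^2)/q,  a' = floor((a_0 + m')/q').
  step 1: m=16, q=14, a=2
  step 2: m=12, q=9, a=3
  step 3: m=15, q=5, a=6
  step 4: m=15, q=9, a=3
  step 5: m=12, q=14, a=2
  step 6: m=16, q=1, a=32
a_6 = 2*a_0 = 32, so the period closes here.
sqrt(270) = [16; 2, 3, 6, 3, 2, 32]
Period length = 6

6


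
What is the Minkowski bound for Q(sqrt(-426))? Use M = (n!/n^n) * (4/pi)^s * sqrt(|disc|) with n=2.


d = -426, d mod 4 = 2, so disc(K) = 4d = -1704; |disc(K)| = 1704
Imaginary quadratic field, so n = 2, s = r2 = 1, r1 = 0
M = (n!/n^n) * (4/pi)^s * sqrt(|disc(K)|) = (2!/2^2) * (4/pi)^1 * sqrt(1704)
= 0.5 * 1.273240 * 41.279535
= 26.2794

26.2794


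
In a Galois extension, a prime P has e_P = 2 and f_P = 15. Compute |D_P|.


|D_P| = e * f
= 2 * 15
= 30

30


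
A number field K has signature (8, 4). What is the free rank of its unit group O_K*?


By Dirichlet's unit theorem:
rank = r1 + r2 - 1
= 8 + 4 - 1
= 11

11


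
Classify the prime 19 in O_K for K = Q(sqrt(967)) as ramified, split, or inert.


K = Q(sqrt(967)). Since d mod 4 = 3, disc(K) = 3868.
Check p | disc: 3868 mod 19 = 11.
p does not divide disc. Compute Legendre symbol (d/p):
17^((19-1)/2) mod 19 = 1
(d/p) = 1, so p splits: (p) = P*P' with e=1, f=1, g=2.
Therefore p is split.

split


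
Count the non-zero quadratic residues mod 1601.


For prime p, the number of non-zero quadratic residues is (p-1)/2.
= (1601-1)/2
= 800

800


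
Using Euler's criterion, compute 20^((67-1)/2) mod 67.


p = 67 is prime and the exponent is (p-1)/2 = 33, so by Euler's criterion 20^33 = (20/67) = +1 or -1 mod 67.
Compute by square-and-multiply:
  33 = 32 + 1 (binary 100001)
  Repeated squaring mod 67: 20^1 = 20, 20^2 = 65, 20^4 = 4, 20^8 = 16, 20^16 = 55, 20^32 = 10
  20^33 = 20^32 * 20^1 = 10 * 20 mod 67
    10 * 20 = 200 = 66 mod 67
  20^33 = 66 mod 67
Result 66 = p - 1 = -1 mod 67: 20 is a quadratic non-residue mod 67. As a residue in [0, p-1] the value is 66.
20^33 mod 67 = 66

66


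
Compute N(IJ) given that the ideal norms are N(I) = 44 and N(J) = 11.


N(IJ) = N(I) * N(J)
= 44 * 11
= 484

484


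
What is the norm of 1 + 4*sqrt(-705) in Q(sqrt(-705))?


N(a + b*sqrt(d)) = a^2 - d*b^2
= (1)^2 - (-705)*(4)^2
= 1 + 11280
= 11281

11281


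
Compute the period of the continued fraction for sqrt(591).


Run the CF algorithm for sqrt(591).
a_0 = floor(sqrt(591)) = 24; set m_0=0, q_0=1.
Recurrence: m' = q*a - m,  q' = (d - m'^2)/q,  a' = floor((a_0 + m')/q').
  step 1: m=24, q=15, a=3
  step 2: m=21, q=10, a=4
  step 3: m=19, q=23, a=1
  step 4: m=4, q=25, a=1
  step 5: m=21, q=6, a=7
  step 6: m=21, q=25, a=1
  step 7: m=4, q=23, a=1
  step 8: m=19, q=10, a=4
  step 9: m=21, q=15, a=3
  step 10: m=24, q=1, a=48
a_10 = 2*a_0 = 48, so the period closes here.
sqrt(591) = [24; 3, 4, 1, 1, 7, 1, 1, 4, 3, 48]
Period length = 10

10


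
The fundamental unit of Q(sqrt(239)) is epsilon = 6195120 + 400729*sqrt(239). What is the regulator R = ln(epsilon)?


epsilon = 6195120 + 400729*sqrt(239)
= 1.2390e+07
R = ln(1.2390e+07)
= 16.3324

16.3324


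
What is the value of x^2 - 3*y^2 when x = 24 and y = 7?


x^2 - d*y^2
= 24^2 - 3*7^2
= 576 - 147
= 429

429


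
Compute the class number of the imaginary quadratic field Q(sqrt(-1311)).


K = Q(sqrt(-1311)). d mod 4 = 1, so D = disc(K) = d = -1311
h(K) equals the number of primitive reduced positive-definite forms (a, b, c) = a*x^2 + b*x*y + c*y^2 with b^2 - 4ac = D,
where reduced means |b| <= a <= c, with b >= 0 whenever |b| = a or a = c, and primitive means gcd(a, b, c) = 1.
Reduced forces 3a^2 <= |D| = 1311, so 1 <= a <= 20; b must have the parity of D, and c = (b^2 - D)/(4a) must be an integer >= a.
Enumerate a = 1..20, b in [-a, a]:
  a=1: (1, 1, 328)  [1]
  a=2: (2, -1, 164), (2, 1, 164)  [2]
  a=3: (3, 3, 110)  [1]
  a=4: (4, -1, 82), (4, 1, 82)  [2]
  a=5: (5, -3, 66), (5, 3, 66)  [2]
  a=6: (6, -3, 55), (6, 3, 55)  [2]
  a=7: none
  a=8: (8, -1, 41), (8, 1, 41)  [2]
  a=9: none
  a=10: (10, -7, 34), (10, -3, 33), (10, 3, 33), (10, 7, 34)  [4]
  a=11: (11, -3, 30), (11, 3, 30)  [2]
  a=12: (12, -9, 29), (12, 9, 29)  [2]
  a=13..14: none
  a=15: (15, -3, 22), (15, 3, 22)  [2]
  a=16: (16, -15, 24), (16, 15, 24)  [2]
  a=17: (17, -7, 20), (17, 7, 20)  [2]
  a=18: none
  a=19: (19, 19, 22)  [1]
  a=20: (20, 17, 20)  [1]
Total reduced forms: 1 + 2 + 1 + 2 + 2 + 2 + 2 + 4 + 2 + 2 + 2 + 2 + 2 + 1 + 1 = 28
h = 28

28
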